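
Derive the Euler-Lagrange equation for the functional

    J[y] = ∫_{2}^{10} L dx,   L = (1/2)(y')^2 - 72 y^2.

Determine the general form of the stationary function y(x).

The Lagrangian is L = (1/2)(y')^2 - 72 y^2.
∂L/∂y = -144y.
∂L/∂y' = y'.
The Euler-Lagrange equation d/dx(∂L/∂y') − ∂L/∂y = 0 becomes:
    y'' + 144 y = 0
General solution: y(x) = A sin(12x) + B cos(12x), where A and B are arbitrary constants fixed by the endpoint conditions.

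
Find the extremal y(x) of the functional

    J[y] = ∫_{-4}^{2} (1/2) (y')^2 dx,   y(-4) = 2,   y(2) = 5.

The Lagrangian is L = (1/2) (y')^2.
Compute ∂L/∂y = 0, ∂L/∂y' = y'.
The Euler-Lagrange equation d/dx(∂L/∂y') − ∂L/∂y = 0 reduces to
    y'' = 0.
Its general solution is
    y(x) = A x + B,
with A, B fixed by the endpoint conditions.
Applying the endpoint conditions y(-4) = 2 and y(2) = 5: solve A·-4 + B = 2 and A·2 + B = 5. Subtracting gives A(2 − -4) = 5 − 2, so A = 1/2, and B = 2 − A·-4 = 4. Therefore
    y(x) = (1/2) x + 4.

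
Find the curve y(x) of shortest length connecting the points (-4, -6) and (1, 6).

Arc-length functional: J[y] = ∫ sqrt(1 + (y')^2) dx.
Lagrangian L = sqrt(1 + (y')^2) has no explicit y dependence, so ∂L/∂y = 0 and the Euler-Lagrange equation gives
    d/dx( y' / sqrt(1 + (y')^2) ) = 0  ⇒  y' / sqrt(1 + (y')^2) = const.
Hence y' is constant, so y(x) is affine.
Fitting the endpoints (-4, -6) and (1, 6):
    slope m = (6 − (-6)) / (1 − (-4)) = 12/5,
    intercept c = (-6) − m·(-4) = 18/5.
Extremal: y(x) = (12/5) x + 18/5.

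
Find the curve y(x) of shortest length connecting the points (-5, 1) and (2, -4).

Arc-length functional: J[y] = ∫ sqrt(1 + (y')^2) dx.
Lagrangian L = sqrt(1 + (y')^2) has no explicit y dependence, so ∂L/∂y = 0 and the Euler-Lagrange equation gives
    d/dx( y' / sqrt(1 + (y')^2) ) = 0  ⇒  y' / sqrt(1 + (y')^2) = const.
Hence y' is constant, so y(x) is affine.
Fitting the endpoints (-5, 1) and (2, -4):
    slope m = ((-4) − 1) / (2 − (-5)) = -5/7,
    intercept c = 1 − m·(-5) = -18/7.
Extremal: y(x) = (-5/7) x - 18/7.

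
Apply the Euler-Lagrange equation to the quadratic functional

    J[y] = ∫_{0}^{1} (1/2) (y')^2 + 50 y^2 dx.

The Lagrangian is L = (1/2) (y')^2 + 50 y^2.
Compute ∂L/∂y = 100y, ∂L/∂y' = y'.
The Euler-Lagrange equation d/dx(∂L/∂y') − ∂L/∂y = 0 reduces to
    y'' − 100 y = 0.
Its general solution is
    y(x) = A e^(10x) + B e^(−10x),
with A, B fixed by the endpoint conditions.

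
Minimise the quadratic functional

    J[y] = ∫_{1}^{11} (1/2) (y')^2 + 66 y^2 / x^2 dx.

The Lagrangian is L = (1/2) (y')^2 + 66 y^2 / x^2.
Compute ∂L/∂y = 132y/x^2, ∂L/∂y' = y'.
The Euler-Lagrange equation d/dx(∂L/∂y') − ∂L/∂y = 0 reduces to
    y'' − 132/x^2 · y = 0  (x > 0).
Its general solution is
    y(x) = A x^12 + B x^(-11),
with A, B fixed by the endpoint conditions.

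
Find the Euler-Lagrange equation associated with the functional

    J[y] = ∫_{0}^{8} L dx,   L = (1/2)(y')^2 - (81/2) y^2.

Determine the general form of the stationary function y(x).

The Lagrangian is L = (1/2)(y')^2 - (81/2) y^2.
∂L/∂y = -81y.
∂L/∂y' = y'.
The Euler-Lagrange equation d/dx(∂L/∂y') − ∂L/∂y = 0 becomes:
    y'' + 81 y = 0
General solution: y(x) = A sin(9x) + B cos(9x), where A and B are arbitrary constants fixed by the endpoint conditions.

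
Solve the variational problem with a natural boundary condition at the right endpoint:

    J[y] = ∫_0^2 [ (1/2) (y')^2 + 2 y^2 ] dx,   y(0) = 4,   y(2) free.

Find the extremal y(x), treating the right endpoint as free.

The Lagrangian L = (1/2) (y')^2 + 2 y^2 gives
    ∂L/∂y = 4 y,   ∂L/∂y' = y'.
Euler-Lagrange: y'' − 4 y = 0.
With k = 2, the general solution is
    y(x) = A cosh(2 x) + B sinh(2 x).
Fixed left endpoint y(0) = 4 ⇒ A = 4.
The right endpoint x = 2 is free, so the natural (transversality) condition is ∂L/∂y' |_{x=2} = 0, i.e. y'(2) = 0.
Compute y'(x) = A k sinh(k x) + B k cosh(k x), so
    y'(2) = A k sinh(k·2) + B k cosh(k·2) = 0
    ⇒ B = −A tanh(k·2) = − 4 tanh(2·2).
Therefore the extremal is
    y(x) = 4 cosh(2 x) − 4 tanh(2·2) sinh(2 x).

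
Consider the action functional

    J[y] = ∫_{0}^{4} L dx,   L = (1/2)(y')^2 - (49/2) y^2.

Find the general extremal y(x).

The Lagrangian is L = (1/2)(y')^2 - (49/2) y^2.
∂L/∂y = -49y.
∂L/∂y' = y'.
The Euler-Lagrange equation d/dx(∂L/∂y') − ∂L/∂y = 0 becomes:
    y'' + 49 y = 0
General solution: y(x) = A sin(7x) + B cos(7x), where A and B are arbitrary constants fixed by the endpoint conditions.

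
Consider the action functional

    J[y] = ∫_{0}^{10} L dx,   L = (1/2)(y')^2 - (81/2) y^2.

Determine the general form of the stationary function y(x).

The Lagrangian is L = (1/2)(y')^2 - (81/2) y^2.
∂L/∂y = -81y.
∂L/∂y' = y'.
The Euler-Lagrange equation d/dx(∂L/∂y') − ∂L/∂y = 0 becomes:
    y'' + 81 y = 0
General solution: y(x) = A sin(9x) + B cos(9x), where A and B are arbitrary constants fixed by the endpoint conditions.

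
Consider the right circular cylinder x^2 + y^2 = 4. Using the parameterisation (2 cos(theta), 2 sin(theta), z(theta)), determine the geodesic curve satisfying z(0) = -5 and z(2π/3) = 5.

Parameterise the cylinder of radius R = 2 as
    r(θ) = (2 cos θ, 2 sin θ, z(θ)).
The arc-length element is
    ds = sqrt(4 + (dz/dθ)^2) dθ,
so the Lagrangian is L = sqrt(4 + z'^2).
L depends on z' only, not on z or θ, so ∂L/∂z = 0 and
    ∂L/∂z' = z' / sqrt(4 + z'^2).
The Euler-Lagrange equation gives
    d/dθ( z' / sqrt(4 + z'^2) ) = 0,
so z' is constant. Integrating once:
    z(θ) = a θ + b,
a helix on the cylinder (a straight line when the cylinder is unrolled). The constants a, b are determined by the endpoint conditions.
With endpoint conditions z(0) = -5 and z(2π/3) = 5: from z(0) = b we get b = -5, and a·2π/3 + -5 = 5 gives a = 15/π, so
    z(θ) = (15/π) θ − 5.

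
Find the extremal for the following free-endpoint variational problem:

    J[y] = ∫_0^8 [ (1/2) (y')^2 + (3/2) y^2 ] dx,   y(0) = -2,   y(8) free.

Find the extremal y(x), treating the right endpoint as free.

The Lagrangian L = (1/2) (y')^2 + (3/2) y^2 gives
    ∂L/∂y = 3 y,   ∂L/∂y' = y'.
Euler-Lagrange: y'' − 3 y = 0.
With k = sqrt(3), the general solution is
    y(x) = A cosh(sqrt(3) x) + B sinh(sqrt(3) x).
Fixed left endpoint y(0) = -2 ⇒ A = -2.
The right endpoint x = 8 is free, so the natural (transversality) condition is ∂L/∂y' |_{x=8} = 0, i.e. y'(8) = 0.
Compute y'(x) = A k sinh(k x) + B k cosh(k x), so
    y'(8) = A k sinh(k·8) + B k cosh(k·8) = 0
    ⇒ B = −A tanh(k·8) = 2 tanh(sqrt(3)·8).
Therefore the extremal is
    y(x) = −2 cosh(sqrt(3) x) + 2 tanh(sqrt(3)·8) sinh(sqrt(3) x).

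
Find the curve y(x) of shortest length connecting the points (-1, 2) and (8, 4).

Arc-length functional: J[y] = ∫ sqrt(1 + (y')^2) dx.
Lagrangian L = sqrt(1 + (y')^2) has no explicit y dependence, so ∂L/∂y = 0 and the Euler-Lagrange equation gives
    d/dx( y' / sqrt(1 + (y')^2) ) = 0  ⇒  y' / sqrt(1 + (y')^2) = const.
Hence y' is constant, so y(x) is affine.
Fitting the endpoints (-1, 2) and (8, 4):
    slope m = (4 − 2) / (8 − (-1)) = 2/9,
    intercept c = 2 − m·(-1) = 20/9.
Extremal: y(x) = (2/9) x + 20/9.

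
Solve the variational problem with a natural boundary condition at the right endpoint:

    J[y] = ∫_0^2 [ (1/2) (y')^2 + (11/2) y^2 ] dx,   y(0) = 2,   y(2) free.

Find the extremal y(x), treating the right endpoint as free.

The Lagrangian L = (1/2) (y')^2 + (11/2) y^2 gives
    ∂L/∂y = 11 y,   ∂L/∂y' = y'.
Euler-Lagrange: y'' − 11 y = 0.
With k = sqrt(11), the general solution is
    y(x) = A cosh(sqrt(11) x) + B sinh(sqrt(11) x).
Fixed left endpoint y(0) = 2 ⇒ A = 2.
The right endpoint x = 2 is free, so the natural (transversality) condition is ∂L/∂y' |_{x=2} = 0, i.e. y'(2) = 0.
Compute y'(x) = A k sinh(k x) + B k cosh(k x), so
    y'(2) = A k sinh(k·2) + B k cosh(k·2) = 0
    ⇒ B = −A tanh(k·2) = − 2 tanh(sqrt(11)·2).
Therefore the extremal is
    y(x) = 2 cosh(sqrt(11) x) − 2 tanh(sqrt(11)·2) sinh(sqrt(11) x).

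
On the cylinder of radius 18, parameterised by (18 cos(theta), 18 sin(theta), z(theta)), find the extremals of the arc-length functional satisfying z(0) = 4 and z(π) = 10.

Parameterise the cylinder of radius R = 18 as
    r(θ) = (18 cos θ, 18 sin θ, z(θ)).
The arc-length element is
    ds = sqrt(324 + (dz/dθ)^2) dθ,
so the Lagrangian is L = sqrt(324 + z'^2).
L depends on z' only, not on z or θ, so ∂L/∂z = 0 and
    ∂L/∂z' = z' / sqrt(324 + z'^2).
The Euler-Lagrange equation gives
    d/dθ( z' / sqrt(324 + z'^2) ) = 0,
so z' is constant. Integrating once:
    z(θ) = a θ + b,
a helix on the cylinder (a straight line when the cylinder is unrolled). The constants a, b are determined by the endpoint conditions.
With endpoint conditions z(0) = 4 and z(π) = 10: from z(0) = b we get b = 4, and a·π + 4 = 10 gives a = 6/π, so
    z(θ) = (6/π) θ + 4.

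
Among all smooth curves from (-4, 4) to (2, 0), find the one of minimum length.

Arc-length functional: J[y] = ∫ sqrt(1 + (y')^2) dx.
Lagrangian L = sqrt(1 + (y')^2) has no explicit y dependence, so ∂L/∂y = 0 and the Euler-Lagrange equation gives
    d/dx( y' / sqrt(1 + (y')^2) ) = 0  ⇒  y' / sqrt(1 + (y')^2) = const.
Hence y' is constant, so y(x) is affine.
Fitting the endpoints (-4, 4) and (2, 0):
    slope m = (0 − 4) / (2 − (-4)) = -2/3,
    intercept c = 4 − m·(-4) = 4/3.
Extremal: y(x) = (-2/3) x + 4/3.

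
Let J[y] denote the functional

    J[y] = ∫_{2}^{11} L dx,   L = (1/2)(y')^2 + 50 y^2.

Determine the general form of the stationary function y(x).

The Lagrangian is L = (1/2)(y')^2 + 50 y^2.
∂L/∂y = 100y.
∂L/∂y' = y'.
The Euler-Lagrange equation d/dx(∂L/∂y') − ∂L/∂y = 0 becomes:
    y'' - 100 y = 0
General solution: y(x) = A e^(10x) + B e^(-10x), where A and B are arbitrary constants fixed by the endpoint conditions.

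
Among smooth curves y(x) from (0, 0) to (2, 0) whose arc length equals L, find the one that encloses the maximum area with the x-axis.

Set up the augmented Lagrangian using a multiplier λ for the length constraint:
    F(y, y') = y − λ sqrt(1 + y'^2).
F has no explicit x dependence, so the Beltrami identity yields a first integral
    F − y' ∂F/∂y' = C.
Compute ∂F/∂y' = −λ y' / sqrt(1 + y'^2). Then
    y − λ sqrt(1 + y'^2) + λ y'^2 / sqrt(1 + y'^2) = C
    ⇒  y − λ / sqrt(1 + y'^2) = C.
Solving for y' and integrating gives
    (x − a)^2 + (y − b)^2 = λ^2,
a circular arc of radius λ. The constants a, b are determined by the endpoint conditions y(0) = y(2) = 0, and λ is fixed implicitly by the length constraint
    ∫_{0}^{2} sqrt(1 + y'^2) dx = L.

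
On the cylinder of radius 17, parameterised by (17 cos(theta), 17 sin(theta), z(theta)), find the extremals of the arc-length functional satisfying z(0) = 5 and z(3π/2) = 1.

Parameterise the cylinder of radius R = 17 as
    r(θ) = (17 cos θ, 17 sin θ, z(θ)).
The arc-length element is
    ds = sqrt(289 + (dz/dθ)^2) dθ,
so the Lagrangian is L = sqrt(289 + z'^2).
L depends on z' only, not on z or θ, so ∂L/∂z = 0 and
    ∂L/∂z' = z' / sqrt(289 + z'^2).
The Euler-Lagrange equation gives
    d/dθ( z' / sqrt(289 + z'^2) ) = 0,
so z' is constant. Integrating once:
    z(θ) = a θ + b,
a helix on the cylinder (a straight line when the cylinder is unrolled). The constants a, b are determined by the endpoint conditions.
With endpoint conditions z(0) = 5 and z(3π/2) = 1: from z(0) = b we get b = 5, and a·3π/2 + 5 = 1 gives a = -8/(3π), so
    z(θ) = (-8/(3π)) θ + 5.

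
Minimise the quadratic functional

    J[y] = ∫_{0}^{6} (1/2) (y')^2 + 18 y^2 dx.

The Lagrangian is L = (1/2) (y')^2 + 18 y^2.
Compute ∂L/∂y = 36y, ∂L/∂y' = y'.
The Euler-Lagrange equation d/dx(∂L/∂y') − ∂L/∂y = 0 reduces to
    y'' − 36 y = 0.
Its general solution is
    y(x) = A e^(6x) + B e^(−6x),
with A, B fixed by the endpoint conditions.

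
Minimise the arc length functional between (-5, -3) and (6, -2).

Arc-length functional: J[y] = ∫ sqrt(1 + (y')^2) dx.
Lagrangian L = sqrt(1 + (y')^2) has no explicit y dependence, so ∂L/∂y = 0 and the Euler-Lagrange equation gives
    d/dx( y' / sqrt(1 + (y')^2) ) = 0  ⇒  y' / sqrt(1 + (y')^2) = const.
Hence y' is constant, so y(x) is affine.
Fitting the endpoints (-5, -3) and (6, -2):
    slope m = ((-2) − (-3)) / (6 − (-5)) = 1/11,
    intercept c = (-3) − m·(-5) = -28/11.
Extremal: y(x) = (1/11) x - 28/11.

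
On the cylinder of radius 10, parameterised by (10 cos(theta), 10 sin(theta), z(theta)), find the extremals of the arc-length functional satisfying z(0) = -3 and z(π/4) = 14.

Parameterise the cylinder of radius R = 10 as
    r(θ) = (10 cos θ, 10 sin θ, z(θ)).
The arc-length element is
    ds = sqrt(100 + (dz/dθ)^2) dθ,
so the Lagrangian is L = sqrt(100 + z'^2).
L depends on z' only, not on z or θ, so ∂L/∂z = 0 and
    ∂L/∂z' = z' / sqrt(100 + z'^2).
The Euler-Lagrange equation gives
    d/dθ( z' / sqrt(100 + z'^2) ) = 0,
so z' is constant. Integrating once:
    z(θ) = a θ + b,
a helix on the cylinder (a straight line when the cylinder is unrolled). The constants a, b are determined by the endpoint conditions.
With endpoint conditions z(0) = -3 and z(π/4) = 14: from z(0) = b we get b = -3, and a·π/4 + -3 = 14 gives a = 68/π, so
    z(θ) = (68/π) θ − 3.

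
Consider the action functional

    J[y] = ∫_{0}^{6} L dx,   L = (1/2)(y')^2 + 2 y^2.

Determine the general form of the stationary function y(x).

The Lagrangian is L = (1/2)(y')^2 + 2 y^2.
∂L/∂y = 4y.
∂L/∂y' = y'.
The Euler-Lagrange equation d/dx(∂L/∂y') − ∂L/∂y = 0 becomes:
    y'' - 4 y = 0
General solution: y(x) = A e^(2x) + B e^(-2x), where A and B are arbitrary constants fixed by the endpoint conditions.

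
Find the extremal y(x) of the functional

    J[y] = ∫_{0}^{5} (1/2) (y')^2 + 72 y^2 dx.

The Lagrangian is L = (1/2) (y')^2 + 72 y^2.
Compute ∂L/∂y = 144y, ∂L/∂y' = y'.
The Euler-Lagrange equation d/dx(∂L/∂y') − ∂L/∂y = 0 reduces to
    y'' − 144 y = 0.
Its general solution is
    y(x) = A e^(12x) + B e^(−12x),
with A, B fixed by the endpoint conditions.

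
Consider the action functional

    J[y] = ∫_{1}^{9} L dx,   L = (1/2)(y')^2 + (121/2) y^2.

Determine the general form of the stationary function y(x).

The Lagrangian is L = (1/2)(y')^2 + (121/2) y^2.
∂L/∂y = 121y.
∂L/∂y' = y'.
The Euler-Lagrange equation d/dx(∂L/∂y') − ∂L/∂y = 0 becomes:
    y'' - 121 y = 0
General solution: y(x) = A e^(11x) + B e^(-11x), where A and B are arbitrary constants fixed by the endpoint conditions.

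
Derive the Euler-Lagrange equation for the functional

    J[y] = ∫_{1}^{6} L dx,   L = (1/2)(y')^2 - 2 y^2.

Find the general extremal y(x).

The Lagrangian is L = (1/2)(y')^2 - 2 y^2.
∂L/∂y = -4y.
∂L/∂y' = y'.
The Euler-Lagrange equation d/dx(∂L/∂y') − ∂L/∂y = 0 becomes:
    y'' + 4 y = 0
General solution: y(x) = A sin(2x) + B cos(2x), where A and B are arbitrary constants fixed by the endpoint conditions.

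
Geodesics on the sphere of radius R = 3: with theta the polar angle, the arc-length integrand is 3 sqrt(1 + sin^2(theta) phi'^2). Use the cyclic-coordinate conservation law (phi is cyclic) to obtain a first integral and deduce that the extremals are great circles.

On the sphere of radius R = 3 with spherical coordinates (θ, φ), the induced metric is
    ds^2 = 9(dθ^2 + sin^2(θ) dφ^2).
Parameterise by θ; the arc-length functional is
    J[φ] = ∫ 3 sqrt(1 + sin^2(θ) (dφ/dθ)^2) dθ,
so L = 3 sqrt(1 + sin^2(θ) φ'^2). Compute
    ∂L/∂φ = 0  (L has no explicit φ dependence),
    ∂L/∂φ' = 3 sin^2(θ) φ' / sqrt(1 + sin^2(θ) φ'^2).
Since ∂L/∂φ = 0, the Euler-Lagrange equation
    d/dθ(∂L/∂φ') − ∂L/∂φ = 0
reduces to d/dθ(∂L/∂φ') = 0, i.e. the momentum conjugate to φ is conserved:
    3 sin^2(θ) φ' / sqrt(1 + sin^2(θ) φ'^2) = C.
The overall factor of 3 is constant, so dividing through gives Clairaut's relation sin^2(θ) φ' / sqrt(1 + sin^2(θ) φ'^2) = C' (with C' = C/3). Solving for φ' and integrating gives the great-circle family
    cot(θ) = A cos(φ − φ_0),
i.e. the intersection of the sphere with a plane through the origin. The two constants A and φ_0 (equivalently C and one phase) are fixed by the two endpoint conditions.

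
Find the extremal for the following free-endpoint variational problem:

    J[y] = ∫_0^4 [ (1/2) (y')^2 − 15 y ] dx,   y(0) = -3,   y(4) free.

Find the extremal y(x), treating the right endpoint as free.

The Lagrangian L = (1/2) (y')^2 − 15 y gives
    ∂L/∂y = −15,   ∂L/∂y' = y'.
Euler-Lagrange: d/dx(y') − (−15) = 0, i.e. y'' + 15 = 0, so
    y(x) = −(15/2) x^2 + C1 x + C2.
Fixed left endpoint y(0) = -3 ⇒ C2 = -3.
The right endpoint x = 4 is free, so the natural (transversality) condition is ∂L/∂y' |_{x=4} = 0, i.e. y'(4) = 0.
Compute y'(x) = −15 x + C1, so y'(4) = −60 + C1 = 0 ⇒ C1 = 60.
Therefore the extremal is
    y(x) = −(15/2) x^2 + 60 x − 3.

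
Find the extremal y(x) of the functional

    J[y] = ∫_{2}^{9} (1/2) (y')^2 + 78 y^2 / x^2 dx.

The Lagrangian is L = (1/2) (y')^2 + 78 y^2 / x^2.
Compute ∂L/∂y = 156y/x^2, ∂L/∂y' = y'.
The Euler-Lagrange equation d/dx(∂L/∂y') − ∂L/∂y = 0 reduces to
    y'' − 156/x^2 · y = 0  (x > 0).
Its general solution is
    y(x) = A x^13 + B x^(-12),
with A, B fixed by the endpoint conditions.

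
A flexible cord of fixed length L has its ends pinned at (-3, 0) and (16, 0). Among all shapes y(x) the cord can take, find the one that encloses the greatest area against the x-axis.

Set up the augmented Lagrangian using a multiplier λ for the length constraint:
    F(y, y') = y − λ sqrt(1 + y'^2).
F has no explicit x dependence, so the Beltrami identity yields a first integral
    F − y' ∂F/∂y' = C.
Compute ∂F/∂y' = −λ y' / sqrt(1 + y'^2). Then
    y − λ sqrt(1 + y'^2) + λ y'^2 / sqrt(1 + y'^2) = C
    ⇒  y − λ / sqrt(1 + y'^2) = C.
Solving for y' and integrating gives
    (x − a)^2 + (y − b)^2 = λ^2,
a circular arc of radius λ. The constants a, b are determined by the endpoint conditions y(-3) = y(16) = 0, and λ is fixed implicitly by the length constraint
    ∫_{-3}^{16} sqrt(1 + y'^2) dx = L.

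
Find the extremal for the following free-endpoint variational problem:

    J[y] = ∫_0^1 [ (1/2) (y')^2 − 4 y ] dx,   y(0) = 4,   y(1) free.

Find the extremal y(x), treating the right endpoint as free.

The Lagrangian L = (1/2) (y')^2 − 4 y gives
    ∂L/∂y = −4,   ∂L/∂y' = y'.
Euler-Lagrange: d/dx(y') − (−4) = 0, i.e. y'' + 4 = 0, so
    y(x) = −(4/2) x^2 + C1 x + C2.
Fixed left endpoint y(0) = 4 ⇒ C2 = 4.
The right endpoint x = 1 is free, so the natural (transversality) condition is ∂L/∂y' |_{x=1} = 0, i.e. y'(1) = 0.
Compute y'(x) = −4 x + C1, so y'(1) = −4 + C1 = 0 ⇒ C1 = 4.
Therefore the extremal is
    y(x) = −2 x^2 + 4 x + 4.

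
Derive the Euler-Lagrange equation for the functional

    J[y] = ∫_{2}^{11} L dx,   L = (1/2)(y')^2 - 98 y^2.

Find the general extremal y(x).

The Lagrangian is L = (1/2)(y')^2 - 98 y^2.
∂L/∂y = -196y.
∂L/∂y' = y'.
The Euler-Lagrange equation d/dx(∂L/∂y') − ∂L/∂y = 0 becomes:
    y'' + 196 y = 0
General solution: y(x) = A sin(14x) + B cos(14x), where A and B are arbitrary constants fixed by the endpoint conditions.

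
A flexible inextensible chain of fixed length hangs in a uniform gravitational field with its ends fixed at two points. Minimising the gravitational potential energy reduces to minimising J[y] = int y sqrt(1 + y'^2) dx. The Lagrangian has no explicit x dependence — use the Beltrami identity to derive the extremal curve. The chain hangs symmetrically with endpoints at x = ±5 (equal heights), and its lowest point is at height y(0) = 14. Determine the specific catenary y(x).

The Lagrangian L(y, y') = y sqrt(1 + y'^2) has no explicit x dependence, so the Beltrami identity applies:
    L − y' ∂L/∂y' = C.
Compute ∂L/∂y' = y · y' / sqrt(1 + y'^2). Then
    L − y' ∂L/∂y'
    = y sqrt(1 + y'^2) − y · y'^2 / sqrt(1 + y'^2)
    = y (1 + y'^2 − y'^2) / sqrt(1 + y'^2)
    = y / sqrt(1 + y'^2) = C.
Squaring gives y^2 = C^2 (1 + y'^2), i.e.
    y'^2 = y^2 / C^2 − 1.
Separating variables,
    dy / sqrt(y^2 − C^2) = dx / C,
and integrating gives arccosh(y / C) = (x − a)/C, so
    y(x) = C cosh((x − a)/C),
the catenary. The constants C and a are fixed by the two endpoint conditions (and, for the hanging-chain problem, the length constraint selects C).
Now fit the given data. The endpoints x = ±5 are symmetric at equal height, so the catenary is even about its minimum: a = 0 and y(x) = C cosh(x/C). The lowest point is y(0) = C cosh(0) = C, and we are told y(0) = 14, so C = 14. Therefore
    y(x) = 14 cosh(x/14),
and at the endpoints
    y(±5) = 14 cosh(5/14).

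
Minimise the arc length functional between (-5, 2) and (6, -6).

Arc-length functional: J[y] = ∫ sqrt(1 + (y')^2) dx.
Lagrangian L = sqrt(1 + (y')^2) has no explicit y dependence, so ∂L/∂y = 0 and the Euler-Lagrange equation gives
    d/dx( y' / sqrt(1 + (y')^2) ) = 0  ⇒  y' / sqrt(1 + (y')^2) = const.
Hence y' is constant, so y(x) is affine.
Fitting the endpoints (-5, 2) and (6, -6):
    slope m = ((-6) − 2) / (6 − (-5)) = -8/11,
    intercept c = 2 − m·(-5) = -18/11.
Extremal: y(x) = (-8/11) x - 18/11.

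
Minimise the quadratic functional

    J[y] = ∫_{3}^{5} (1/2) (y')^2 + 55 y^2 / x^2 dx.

The Lagrangian is L = (1/2) (y')^2 + 55 y^2 / x^2.
Compute ∂L/∂y = 110y/x^2, ∂L/∂y' = y'.
The Euler-Lagrange equation d/dx(∂L/∂y') − ∂L/∂y = 0 reduces to
    y'' − 110/x^2 · y = 0  (x > 0).
Its general solution is
    y(x) = A x^11 + B x^(-10),
with A, B fixed by the endpoint conditions.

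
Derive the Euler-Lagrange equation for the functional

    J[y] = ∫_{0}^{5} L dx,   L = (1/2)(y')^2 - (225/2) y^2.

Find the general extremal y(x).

The Lagrangian is L = (1/2)(y')^2 - (225/2) y^2.
∂L/∂y = -225y.
∂L/∂y' = y'.
The Euler-Lagrange equation d/dx(∂L/∂y') − ∂L/∂y = 0 becomes:
    y'' + 225 y = 0
General solution: y(x) = A sin(15x) + B cos(15x), where A and B are arbitrary constants fixed by the endpoint conditions.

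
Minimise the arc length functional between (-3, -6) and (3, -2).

Arc-length functional: J[y] = ∫ sqrt(1 + (y')^2) dx.
Lagrangian L = sqrt(1 + (y')^2) has no explicit y dependence, so ∂L/∂y = 0 and the Euler-Lagrange equation gives
    d/dx( y' / sqrt(1 + (y')^2) ) = 0  ⇒  y' / sqrt(1 + (y')^2) = const.
Hence y' is constant, so y(x) is affine.
Fitting the endpoints (-3, -6) and (3, -2):
    slope m = ((-2) − (-6)) / (3 − (-3)) = 2/3,
    intercept c = (-6) − m·(-3) = -4.
Extremal: y(x) = (2/3) x - 4.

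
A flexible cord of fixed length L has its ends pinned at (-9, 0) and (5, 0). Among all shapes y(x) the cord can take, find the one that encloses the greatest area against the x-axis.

Set up the augmented Lagrangian using a multiplier λ for the length constraint:
    F(y, y') = y − λ sqrt(1 + y'^2).
F has no explicit x dependence, so the Beltrami identity yields a first integral
    F − y' ∂F/∂y' = C.
Compute ∂F/∂y' = −λ y' / sqrt(1 + y'^2). Then
    y − λ sqrt(1 + y'^2) + λ y'^2 / sqrt(1 + y'^2) = C
    ⇒  y − λ / sqrt(1 + y'^2) = C.
Solving for y' and integrating gives
    (x − a)^2 + (y − b)^2 = λ^2,
a circular arc of radius λ. The constants a, b are determined by the endpoint conditions y(-9) = y(5) = 0, and λ is fixed implicitly by the length constraint
    ∫_{-9}^{5} sqrt(1 + y'^2) dx = L.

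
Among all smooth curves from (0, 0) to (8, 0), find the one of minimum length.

Arc-length functional: J[y] = ∫ sqrt(1 + (y')^2) dx.
Lagrangian L = sqrt(1 + (y')^2) has no explicit y dependence, so ∂L/∂y = 0 and the Euler-Lagrange equation gives
    d/dx( y' / sqrt(1 + (y')^2) ) = 0  ⇒  y' / sqrt(1 + (y')^2) = const.
Hence y' is constant, so y(x) is affine.
Fitting the endpoints (0, 0) and (8, 0):
    slope m = (0 − 0) / (8 − 0) = 0,
    intercept c = 0 − m·0 = 0.
Extremal: y(x) = 0.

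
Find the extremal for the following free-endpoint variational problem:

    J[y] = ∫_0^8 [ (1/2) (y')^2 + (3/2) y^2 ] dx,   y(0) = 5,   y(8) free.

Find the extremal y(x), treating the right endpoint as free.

The Lagrangian L = (1/2) (y')^2 + (3/2) y^2 gives
    ∂L/∂y = 3 y,   ∂L/∂y' = y'.
Euler-Lagrange: y'' − 3 y = 0.
With k = sqrt(3), the general solution is
    y(x) = A cosh(sqrt(3) x) + B sinh(sqrt(3) x).
Fixed left endpoint y(0) = 5 ⇒ A = 5.
The right endpoint x = 8 is free, so the natural (transversality) condition is ∂L/∂y' |_{x=8} = 0, i.e. y'(8) = 0.
Compute y'(x) = A k sinh(k x) + B k cosh(k x), so
    y'(8) = A k sinh(k·8) + B k cosh(k·8) = 0
    ⇒ B = −A tanh(k·8) = − 5 tanh(sqrt(3)·8).
Therefore the extremal is
    y(x) = 5 cosh(sqrt(3) x) − 5 tanh(sqrt(3)·8) sinh(sqrt(3) x).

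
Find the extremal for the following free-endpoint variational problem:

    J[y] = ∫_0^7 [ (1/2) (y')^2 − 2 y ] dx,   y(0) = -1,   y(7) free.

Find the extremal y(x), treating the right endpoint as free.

The Lagrangian L = (1/2) (y')^2 − 2 y gives
    ∂L/∂y = −2,   ∂L/∂y' = y'.
Euler-Lagrange: d/dx(y') − (−2) = 0, i.e. y'' + 2 = 0, so
    y(x) = −(2/2) x^2 + C1 x + C2.
Fixed left endpoint y(0) = -1 ⇒ C2 = -1.
The right endpoint x = 7 is free, so the natural (transversality) condition is ∂L/∂y' |_{x=7} = 0, i.e. y'(7) = 0.
Compute y'(x) = −2 x + C1, so y'(7) = −14 + C1 = 0 ⇒ C1 = 14.
Therefore the extremal is
    y(x) = −x^2 + 14 x − 1.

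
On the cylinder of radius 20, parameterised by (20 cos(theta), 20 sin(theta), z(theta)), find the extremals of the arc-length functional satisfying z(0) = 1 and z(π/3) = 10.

Parameterise the cylinder of radius R = 20 as
    r(θ) = (20 cos θ, 20 sin θ, z(θ)).
The arc-length element is
    ds = sqrt(400 + (dz/dθ)^2) dθ,
so the Lagrangian is L = sqrt(400 + z'^2).
L depends on z' only, not on z or θ, so ∂L/∂z = 0 and
    ∂L/∂z' = z' / sqrt(400 + z'^2).
The Euler-Lagrange equation gives
    d/dθ( z' / sqrt(400 + z'^2) ) = 0,
so z' is constant. Integrating once:
    z(θ) = a θ + b,
a helix on the cylinder (a straight line when the cylinder is unrolled). The constants a, b are determined by the endpoint conditions.
With endpoint conditions z(0) = 1 and z(π/3) = 10: from z(0) = b we get b = 1, and a·π/3 + 1 = 10 gives a = 27/π, so
    z(θ) = (27/π) θ + 1.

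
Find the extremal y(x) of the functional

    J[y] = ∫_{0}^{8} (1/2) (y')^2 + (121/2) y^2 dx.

The Lagrangian is L = (1/2) (y')^2 + (121/2) y^2.
Compute ∂L/∂y = 121y, ∂L/∂y' = y'.
The Euler-Lagrange equation d/dx(∂L/∂y') − ∂L/∂y = 0 reduces to
    y'' − 121 y = 0.
Its general solution is
    y(x) = A e^(11x) + B e^(−11x),
with A, B fixed by the endpoint conditions.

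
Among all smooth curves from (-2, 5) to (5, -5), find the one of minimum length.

Arc-length functional: J[y] = ∫ sqrt(1 + (y')^2) dx.
Lagrangian L = sqrt(1 + (y')^2) has no explicit y dependence, so ∂L/∂y = 0 and the Euler-Lagrange equation gives
    d/dx( y' / sqrt(1 + (y')^2) ) = 0  ⇒  y' / sqrt(1 + (y')^2) = const.
Hence y' is constant, so y(x) is affine.
Fitting the endpoints (-2, 5) and (5, -5):
    slope m = ((-5) − 5) / (5 − (-2)) = -10/7,
    intercept c = 5 − m·(-2) = 15/7.
Extremal: y(x) = (-10/7) x + 15/7.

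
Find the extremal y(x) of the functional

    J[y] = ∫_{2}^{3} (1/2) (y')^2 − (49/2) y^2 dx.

The Lagrangian is L = (1/2) (y')^2 − (49/2) y^2.
Compute ∂L/∂y = -49y, ∂L/∂y' = y'.
The Euler-Lagrange equation d/dx(∂L/∂y') − ∂L/∂y = 0 reduces to
    y'' + 49 y = 0.
Its general solution is
    y(x) = A sin(7x) + B cos(7x),
with A, B fixed by the endpoint conditions.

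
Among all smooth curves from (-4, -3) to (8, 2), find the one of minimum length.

Arc-length functional: J[y] = ∫ sqrt(1 + (y')^2) dx.
Lagrangian L = sqrt(1 + (y')^2) has no explicit y dependence, so ∂L/∂y = 0 and the Euler-Lagrange equation gives
    d/dx( y' / sqrt(1 + (y')^2) ) = 0  ⇒  y' / sqrt(1 + (y')^2) = const.
Hence y' is constant, so y(x) is affine.
Fitting the endpoints (-4, -3) and (8, 2):
    slope m = (2 − (-3)) / (8 − (-4)) = 5/12,
    intercept c = (-3) − m·(-4) = -4/3.
Extremal: y(x) = (5/12) x - 4/3.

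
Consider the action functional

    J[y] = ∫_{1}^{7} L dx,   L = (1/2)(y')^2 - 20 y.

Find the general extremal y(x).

The Lagrangian is L = (1/2)(y')^2 - 20 y.
∂L/∂y = -20.
∂L/∂y' = y'.
The Euler-Lagrange equation d/dx(∂L/∂y') − ∂L/∂y = 0 becomes:
    y'' + 20 = 0
General solution: y(x) = -10 x^2 + A x + B, where A and B are arbitrary constants fixed by the endpoint conditions.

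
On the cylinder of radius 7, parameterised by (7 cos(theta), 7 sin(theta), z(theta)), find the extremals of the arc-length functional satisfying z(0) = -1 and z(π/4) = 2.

Parameterise the cylinder of radius R = 7 as
    r(θ) = (7 cos θ, 7 sin θ, z(θ)).
The arc-length element is
    ds = sqrt(49 + (dz/dθ)^2) dθ,
so the Lagrangian is L = sqrt(49 + z'^2).
L depends on z' only, not on z or θ, so ∂L/∂z = 0 and
    ∂L/∂z' = z' / sqrt(49 + z'^2).
The Euler-Lagrange equation gives
    d/dθ( z' / sqrt(49 + z'^2) ) = 0,
so z' is constant. Integrating once:
    z(θ) = a θ + b,
a helix on the cylinder (a straight line when the cylinder is unrolled). The constants a, b are determined by the endpoint conditions.
With endpoint conditions z(0) = -1 and z(π/4) = 2: from z(0) = b we get b = -1, and a·π/4 + -1 = 2 gives a = 12/π, so
    z(θ) = (12/π) θ − 1.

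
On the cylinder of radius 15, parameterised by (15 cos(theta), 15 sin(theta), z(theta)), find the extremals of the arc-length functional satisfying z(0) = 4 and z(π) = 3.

Parameterise the cylinder of radius R = 15 as
    r(θ) = (15 cos θ, 15 sin θ, z(θ)).
The arc-length element is
    ds = sqrt(225 + (dz/dθ)^2) dθ,
so the Lagrangian is L = sqrt(225 + z'^2).
L depends on z' only, not on z or θ, so ∂L/∂z = 0 and
    ∂L/∂z' = z' / sqrt(225 + z'^2).
The Euler-Lagrange equation gives
    d/dθ( z' / sqrt(225 + z'^2) ) = 0,
so z' is constant. Integrating once:
    z(θ) = a θ + b,
a helix on the cylinder (a straight line when the cylinder is unrolled). The constants a, b are determined by the endpoint conditions.
With endpoint conditions z(0) = 4 and z(π) = 3: from z(0) = b we get b = 4, and a·π + 4 = 3 gives a = -1/π, so
    z(θ) = (-1/π) θ + 4.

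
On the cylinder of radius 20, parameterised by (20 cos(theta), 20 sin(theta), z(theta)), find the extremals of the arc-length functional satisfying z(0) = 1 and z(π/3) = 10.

Parameterise the cylinder of radius R = 20 as
    r(θ) = (20 cos θ, 20 sin θ, z(θ)).
The arc-length element is
    ds = sqrt(400 + (dz/dθ)^2) dθ,
so the Lagrangian is L = sqrt(400 + z'^2).
L depends on z' only, not on z or θ, so ∂L/∂z = 0 and
    ∂L/∂z' = z' / sqrt(400 + z'^2).
The Euler-Lagrange equation gives
    d/dθ( z' / sqrt(400 + z'^2) ) = 0,
so z' is constant. Integrating once:
    z(θ) = a θ + b,
a helix on the cylinder (a straight line when the cylinder is unrolled). The constants a, b are determined by the endpoint conditions.
With endpoint conditions z(0) = 1 and z(π/3) = 10: from z(0) = b we get b = 1, and a·π/3 + 1 = 10 gives a = 27/π, so
    z(θ) = (27/π) θ + 1.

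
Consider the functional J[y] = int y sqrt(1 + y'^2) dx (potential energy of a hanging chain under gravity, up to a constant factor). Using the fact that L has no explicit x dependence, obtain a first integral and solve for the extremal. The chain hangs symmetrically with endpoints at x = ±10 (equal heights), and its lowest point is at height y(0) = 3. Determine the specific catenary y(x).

The Lagrangian L(y, y') = y sqrt(1 + y'^2) has no explicit x dependence, so the Beltrami identity applies:
    L − y' ∂L/∂y' = C.
Compute ∂L/∂y' = y · y' / sqrt(1 + y'^2). Then
    L − y' ∂L/∂y'
    = y sqrt(1 + y'^2) − y · y'^2 / sqrt(1 + y'^2)
    = y (1 + y'^2 − y'^2) / sqrt(1 + y'^2)
    = y / sqrt(1 + y'^2) = C.
Squaring gives y^2 = C^2 (1 + y'^2), i.e.
    y'^2 = y^2 / C^2 − 1.
Separating variables,
    dy / sqrt(y^2 − C^2) = dx / C,
and integrating gives arccosh(y / C) = (x − a)/C, so
    y(x) = C cosh((x − a)/C),
the catenary. The constants C and a are fixed by the two endpoint conditions (and, for the hanging-chain problem, the length constraint selects C).
Now fit the given data. The endpoints x = ±10 are symmetric at equal height, so the catenary is even about its minimum: a = 0 and y(x) = C cosh(x/C). The lowest point is y(0) = C cosh(0) = C, and we are told y(0) = 3, so C = 3. Therefore
    y(x) = 3 cosh(x/3),
and at the endpoints
    y(±10) = 3 cosh(10/3).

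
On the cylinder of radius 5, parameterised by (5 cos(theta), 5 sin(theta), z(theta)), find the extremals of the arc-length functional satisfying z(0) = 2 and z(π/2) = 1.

Parameterise the cylinder of radius R = 5 as
    r(θ) = (5 cos θ, 5 sin θ, z(θ)).
The arc-length element is
    ds = sqrt(25 + (dz/dθ)^2) dθ,
so the Lagrangian is L = sqrt(25 + z'^2).
L depends on z' only, not on z or θ, so ∂L/∂z = 0 and
    ∂L/∂z' = z' / sqrt(25 + z'^2).
The Euler-Lagrange equation gives
    d/dθ( z' / sqrt(25 + z'^2) ) = 0,
so z' is constant. Integrating once:
    z(θ) = a θ + b,
a helix on the cylinder (a straight line when the cylinder is unrolled). The constants a, b are determined by the endpoint conditions.
With endpoint conditions z(0) = 2 and z(π/2) = 1: from z(0) = b we get b = 2, and a·π/2 + 2 = 1 gives a = -2/π, so
    z(θ) = (-2/π) θ + 2.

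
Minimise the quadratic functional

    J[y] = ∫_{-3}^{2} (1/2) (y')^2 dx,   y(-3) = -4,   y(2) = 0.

The Lagrangian is L = (1/2) (y')^2.
Compute ∂L/∂y = 0, ∂L/∂y' = y'.
The Euler-Lagrange equation d/dx(∂L/∂y') − ∂L/∂y = 0 reduces to
    y'' = 0.
Its general solution is
    y(x) = A x + B,
with A, B fixed by the endpoint conditions.
Applying the endpoint conditions y(-3) = -4 and y(2) = 0: solve A·-3 + B = -4 and A·2 + B = 0. Subtracting gives A(2 − -3) = 0 − -4, so A = 4/5, and B = -4 − A·-3 = -8/5. Therefore
    y(x) = (4/5) x - 8/5.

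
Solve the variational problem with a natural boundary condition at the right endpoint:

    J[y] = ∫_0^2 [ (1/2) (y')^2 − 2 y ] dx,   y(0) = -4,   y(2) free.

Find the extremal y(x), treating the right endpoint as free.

The Lagrangian L = (1/2) (y')^2 − 2 y gives
    ∂L/∂y = −2,   ∂L/∂y' = y'.
Euler-Lagrange: d/dx(y') − (−2) = 0, i.e. y'' + 2 = 0, so
    y(x) = −(2/2) x^2 + C1 x + C2.
Fixed left endpoint y(0) = -4 ⇒ C2 = -4.
The right endpoint x = 2 is free, so the natural (transversality) condition is ∂L/∂y' |_{x=2} = 0, i.e. y'(2) = 0.
Compute y'(x) = −2 x + C1, so y'(2) = −4 + C1 = 0 ⇒ C1 = 4.
Therefore the extremal is
    y(x) = −x^2 + 4 x − 4.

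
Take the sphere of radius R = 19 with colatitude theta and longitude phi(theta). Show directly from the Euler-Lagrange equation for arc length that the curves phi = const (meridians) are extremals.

On the sphere of radius R = 19 with spherical coordinates (θ, φ), the induced metric is
    ds^2 = 361(dθ^2 + sin^2(θ) dφ^2).
Using θ as the parameter, the arc-length functional becomes
    J[φ] = ∫ 19 sqrt(1 + sin^2(θ) (dφ/dθ)^2) dθ.
So L = 19 sqrt(1 + sin^2(θ) φ'^2). Compute
    ∂L/∂φ = 0  (L has no explicit φ dependence),
    ∂L/∂φ' = 19 sin^2(θ) φ' / sqrt(1 + sin^2(θ) φ'^2).
For the candidate φ(θ) = c (constant), φ' = 0, so ∂L/∂φ' evaluated along the candidate vanishes, and ∂L/∂φ is identically zero. Hence
    d/dθ(∂L/∂φ') − ∂L/∂φ = 0
is satisfied. Therefore meridians φ = const are extremals of arc length — they are geodesics on the sphere.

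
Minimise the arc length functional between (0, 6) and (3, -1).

Arc-length functional: J[y] = ∫ sqrt(1 + (y')^2) dx.
Lagrangian L = sqrt(1 + (y')^2) has no explicit y dependence, so ∂L/∂y = 0 and the Euler-Lagrange equation gives
    d/dx( y' / sqrt(1 + (y')^2) ) = 0  ⇒  y' / sqrt(1 + (y')^2) = const.
Hence y' is constant, so y(x) is affine.
Fitting the endpoints (0, 6) and (3, -1):
    slope m = ((-1) − 6) / (3 − 0) = -7/3,
    intercept c = 6 − m·0 = 6.
Extremal: y(x) = (-7/3) x + 6.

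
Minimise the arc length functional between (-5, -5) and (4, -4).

Arc-length functional: J[y] = ∫ sqrt(1 + (y')^2) dx.
Lagrangian L = sqrt(1 + (y')^2) has no explicit y dependence, so ∂L/∂y = 0 and the Euler-Lagrange equation gives
    d/dx( y' / sqrt(1 + (y')^2) ) = 0  ⇒  y' / sqrt(1 + (y')^2) = const.
Hence y' is constant, so y(x) is affine.
Fitting the endpoints (-5, -5) and (4, -4):
    slope m = ((-4) − (-5)) / (4 − (-5)) = 1/9,
    intercept c = (-5) − m·(-5) = -40/9.
Extremal: y(x) = (1/9) x - 40/9.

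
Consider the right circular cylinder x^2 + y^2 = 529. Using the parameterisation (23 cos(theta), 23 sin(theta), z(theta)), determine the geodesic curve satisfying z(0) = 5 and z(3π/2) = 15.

Parameterise the cylinder of radius R = 23 as
    r(θ) = (23 cos θ, 23 sin θ, z(θ)).
The arc-length element is
    ds = sqrt(529 + (dz/dθ)^2) dθ,
so the Lagrangian is L = sqrt(529 + z'^2).
L depends on z' only, not on z or θ, so ∂L/∂z = 0 and
    ∂L/∂z' = z' / sqrt(529 + z'^2).
The Euler-Lagrange equation gives
    d/dθ( z' / sqrt(529 + z'^2) ) = 0,
so z' is constant. Integrating once:
    z(θ) = a θ + b,
a helix on the cylinder (a straight line when the cylinder is unrolled). The constants a, b are determined by the endpoint conditions.
With endpoint conditions z(0) = 5 and z(3π/2) = 15: from z(0) = b we get b = 5, and a·3π/2 + 5 = 15 gives a = 20/(3π), so
    z(θ) = (20/(3π)) θ + 5.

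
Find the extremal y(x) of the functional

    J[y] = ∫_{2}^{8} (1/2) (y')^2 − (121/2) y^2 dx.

The Lagrangian is L = (1/2) (y')^2 − (121/2) y^2.
Compute ∂L/∂y = -121y, ∂L/∂y' = y'.
The Euler-Lagrange equation d/dx(∂L/∂y') − ∂L/∂y = 0 reduces to
    y'' + 121 y = 0.
Its general solution is
    y(x) = A sin(11x) + B cos(11x),
with A, B fixed by the endpoint conditions.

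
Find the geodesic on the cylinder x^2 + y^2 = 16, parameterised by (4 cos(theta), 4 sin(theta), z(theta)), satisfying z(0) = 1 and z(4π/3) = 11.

Parameterise the cylinder of radius R = 4 as
    r(θ) = (4 cos θ, 4 sin θ, z(θ)).
The arc-length element is
    ds = sqrt(16 + (dz/dθ)^2) dθ,
so the Lagrangian is L = sqrt(16 + z'^2).
L depends on z' only, not on z or θ, so ∂L/∂z = 0 and
    ∂L/∂z' = z' / sqrt(16 + z'^2).
The Euler-Lagrange equation gives
    d/dθ( z' / sqrt(16 + z'^2) ) = 0,
so z' is constant. Integrating once:
    z(θ) = a θ + b,
a helix on the cylinder (a straight line when the cylinder is unrolled). The constants a, b are determined by the endpoint conditions.
With endpoint conditions z(0) = 1 and z(4π/3) = 11: from z(0) = b we get b = 1, and a·4π/3 + 1 = 11 gives a = 15/(2π), so
    z(θ) = (15/(2π)) θ + 1.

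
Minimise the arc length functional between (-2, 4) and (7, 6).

Arc-length functional: J[y] = ∫ sqrt(1 + (y')^2) dx.
Lagrangian L = sqrt(1 + (y')^2) has no explicit y dependence, so ∂L/∂y = 0 and the Euler-Lagrange equation gives
    d/dx( y' / sqrt(1 + (y')^2) ) = 0  ⇒  y' / sqrt(1 + (y')^2) = const.
Hence y' is constant, so y(x) is affine.
Fitting the endpoints (-2, 4) and (7, 6):
    slope m = (6 − 4) / (7 − (-2)) = 2/9,
    intercept c = 4 − m·(-2) = 40/9.
Extremal: y(x) = (2/9) x + 40/9.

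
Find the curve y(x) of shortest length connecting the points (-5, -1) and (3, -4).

Arc-length functional: J[y] = ∫ sqrt(1 + (y')^2) dx.
Lagrangian L = sqrt(1 + (y')^2) has no explicit y dependence, so ∂L/∂y = 0 and the Euler-Lagrange equation gives
    d/dx( y' / sqrt(1 + (y')^2) ) = 0  ⇒  y' / sqrt(1 + (y')^2) = const.
Hence y' is constant, so y(x) is affine.
Fitting the endpoints (-5, -1) and (3, -4):
    slope m = ((-4) − (-1)) / (3 − (-5)) = -3/8,
    intercept c = (-1) − m·(-5) = -23/8.
Extremal: y(x) = (-3/8) x - 23/8.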